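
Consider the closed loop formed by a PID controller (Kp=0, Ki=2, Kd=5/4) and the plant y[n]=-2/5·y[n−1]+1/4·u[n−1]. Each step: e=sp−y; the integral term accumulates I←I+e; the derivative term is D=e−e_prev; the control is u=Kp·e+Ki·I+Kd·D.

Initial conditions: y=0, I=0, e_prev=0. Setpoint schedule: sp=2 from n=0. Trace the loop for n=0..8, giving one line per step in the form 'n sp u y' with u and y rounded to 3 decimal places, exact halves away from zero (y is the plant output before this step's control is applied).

(exact arithmetic carried between steps; '≈' marks a value shown rounded to 6 d.p. or computed from one; I and e_prev carry over from the previous line; the table rounds u and y to 3 d.p., halves away from zero)
n=0: y=0, sp=2, e=sp−y=2; I=2, D=e−e_prev=2; u=0·2+2·2+5/4·2=6.5; next y=-2/5·0+1/4·6.5=1.625
n=1: y=1.625, sp=2, e=sp−y=0.375; I=2.375, D=e−e_prev=-1.625; u=0·0.375+2·2.375+5/4·(-1.625)=2.71875; next y=-2/5·1.625+1/4·2.71875≈0.029688
n=2: y≈0.029688, sp=2, e=sp−y≈1.970313; I≈4.345313, D=e−e_prev≈1.595313; u=0·1.970313+2·4.345313+5/4·1.595313≈10.684766; next y=-2/5·0.029688+1/4·10.684766≈2.659316
n=3: y≈2.659316, sp=2, e=sp−y≈-0.659316; I≈3.685996, D=e−e_prev≈-2.629629; u=0·(-0.659316)+2·3.685996+5/4·(-2.629629)≈4.084956; next y=-2/5·2.659316+1/4·4.084956≈-0.042488
n=4: y≈-0.042488, sp=2, e=sp−y≈2.042488; I≈5.728484, D=e−e_prev≈2.701804; u=0·2.042488+2·5.728484+5/4·2.701804≈14.834222; next y=-2/5·(-0.042488)+1/4·14.834222≈3.725551
n=5: y≈3.725551, sp=2, e=sp−y≈-1.725551; I≈4.002933, D=e−e_prev≈-3.768038; u=0·(-1.725551)+2·4.002933+5/4·(-3.768038)≈3.295818; next y=-2/5·3.725551+1/4·3.295818≈-0.666266
n=6: y≈-0.666266, sp=2, e=sp−y≈2.666266; I≈6.669199, D=e−e_prev≈4.391816; u=0·2.666266+2·6.669199+5/4·4.391816≈18.828168; next y=-2/5·(-0.666266)+1/4·18.828168≈4.973548
n=7: y≈4.973548, sp=2, e=sp−y≈-2.973548; I≈3.695651, D=e−e_prev≈-5.639814; u=0·(-2.973548)+2·3.695651+5/4·(-5.639814)≈0.341534; next y=-2/5·4.973548+1/4·0.341534≈-1.904036
n=8: y≈-1.904036, sp=2, e=sp−y≈3.904036; I≈7.599686, D=e−e_prev≈6.877584; u=0·3.904036+2·7.599686+5/4·6.877584≈23.796353; next y=-2/5·(-1.904036)+1/4·23.796353≈6.710702

0 2 6.500 0.000
1 2 2.719 1.625
2 2 10.685 0.030
3 2 4.085 2.659
4 2 14.834 -0.042
5 2 3.296 3.726
6 2 18.828 -0.666
7 2 0.342 4.974
8 2 23.796 -1.904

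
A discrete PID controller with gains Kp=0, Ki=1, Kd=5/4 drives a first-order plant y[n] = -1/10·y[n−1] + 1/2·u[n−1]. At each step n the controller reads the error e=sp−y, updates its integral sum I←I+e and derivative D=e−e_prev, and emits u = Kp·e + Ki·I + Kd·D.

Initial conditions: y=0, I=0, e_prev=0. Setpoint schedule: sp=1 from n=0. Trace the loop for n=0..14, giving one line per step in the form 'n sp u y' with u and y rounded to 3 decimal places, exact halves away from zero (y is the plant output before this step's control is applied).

(exact arithmetic carried between steps; '≈' marks a value shown rounded to 6 d.p. or computed from one; I and e_prev carry over from the previous line; the table rounds u and y to 3 d.p., halves away from zero)
n=0: y=0, sp=1, e=sp−y=1; I=1, D=e−e_prev=1; u=0·1+1·1+5/4·1=2.25; next y=-1/10·0+1/2·2.25=1.125
n=1: y=1.125, sp=1, e=sp−y=-0.125; I=0.875, D=e−e_prev=-1.125; u=0·(-0.125)+1·0.875+5/4·(-1.125)=-0.53125; next y=-1/10·1.125+1/2·(-0.53125)=-0.378125
n=2: y=-0.378125, sp=1, e=sp−y=1.378125; I=2.253125, D=e−e_prev=1.503125; u=0·1.378125+1·2.253125+5/4·1.503125≈4.132031; next y=-1/10·(-0.378125)+1/2·4.132031≈2.103828
n=3: y≈2.103828, sp=1, e=sp−y≈-1.103828; I≈1.149297, D=e−e_prev≈-2.481953; u=0·(-1.103828)+1·1.149297+5/4·(-2.481953)≈-1.953145; next y=-1/10·2.103828+1/2·(-1.953145)≈-1.186955
n=4: y≈-1.186955, sp=1, e=sp−y≈2.186955; I≈3.336252, D=e−e_prev≈3.290783; u=0·2.186955+1·3.336252+5/4·3.290783≈7.449731; next y=-1/10·(-1.186955)+1/2·7.449731≈3.843561
n=5: y≈3.843561, sp=1, e=sp−y≈-2.843561; I≈0.492691, D=e−e_prev≈-5.030516; u=0·(-2.843561)+1·0.492691+5/4·(-5.030516)≈-5.795454; next y=-1/10·3.843561+1/2·(-5.795454)≈-3.282083
n=6: y≈-3.282083, sp=1, e=sp−y≈4.282083; I≈4.774774, D=e−e_prev≈7.125644; u=0·4.282083+1·4.774774+5/4·7.125644≈13.681829; next y=-1/10·(-3.282083)+1/2·13.681829≈7.169123
n=7: y≈7.169123, sp=1, e=sp−y≈-6.169123; I≈-1.394349, D=e−e_prev≈-10.451206; u=0·(-6.169123)+1·(-1.394349)+5/4·(-10.451206)≈-14.458356; next y=-1/10·7.169123+1/2·(-14.458356)≈-7.946091
n=8: y≈-7.946091, sp=1, e=sp−y≈8.946091; I≈7.551742, D=e−e_prev≈15.115214; u=0·8.946091+1·7.551742+5/4·15.115214≈26.445759; next y=-1/10·(-7.946091)+1/2·26.445759≈14.017488
n=9: y≈14.017488, sp=1, e=sp−y≈-13.017488; I≈-5.465747, D=e−e_prev≈-21.963579; u=0·(-13.017488)+1·(-5.465747)+5/4·(-21.963579)≈-32.920220; next y=-1/10·14.017488+1/2·(-32.920220)≈-17.861859
n=10: y≈-17.861859, sp=1, e=sp−y≈18.861859; I≈13.396112, D=e−e_prev≈31.879347; u=0·18.861859+1·13.396112+5/4·31.879347≈53.245296; next y=-1/10·(-17.861859)+1/2·53.245296≈28.408834
n=11: y≈28.408834, sp=1, e=sp−y≈-27.408834; I≈-14.012722, D=e−e_prev≈-46.270693; u=0·(-27.408834)+1·(-14.012722)+5/4·(-46.270693)≈-71.851088; next y=-1/10·28.408834+1/2·(-71.851088)≈-38.766427
n=12: y≈-38.766427, sp=1, e=sp−y≈39.766427; I≈25.753706, D=e−e_prev≈67.175262; u=0·39.766427+1·25.753706+5/4·67.175262≈109.722783; next y=-1/10·(-38.766427)+1/2·109.722783≈58.738034
n=13: y≈58.738034, sp=1, e=sp−y≈-57.738034; I≈-31.984328, D=e−e_prev≈-97.504462; u=0·(-57.738034)+1·(-31.984328)+5/4·(-97.504462)≈-153.864905; next y=-1/10·58.738034+1/2·(-153.864905)≈-82.806256
n=14: y≈-82.806256, sp=1, e=sp−y≈83.806256; I≈51.821928, D=e−e_prev≈141.544290; u=0·83.806256+1·51.821928+5/4·141.544290≈228.752291; next y=-1/10·(-82.806256)+1/2·228.752291≈122.656771

0 1 2.250 0.000
1 1 -0.531 1.125
2 1 4.132 -0.378
3 1 -1.953 2.104
4 1 7.450 -1.187
5 1 -5.795 3.844
6 1 13.682 -3.282
7 1 -14.458 7.169
8 1 26.446 -7.946
9 1 -32.920 14.017
10 1 53.245 -17.862
11 1 -71.851 28.409
12 1 109.723 -38.766
13 1 -153.865 58.738
14 1 228.752 -82.806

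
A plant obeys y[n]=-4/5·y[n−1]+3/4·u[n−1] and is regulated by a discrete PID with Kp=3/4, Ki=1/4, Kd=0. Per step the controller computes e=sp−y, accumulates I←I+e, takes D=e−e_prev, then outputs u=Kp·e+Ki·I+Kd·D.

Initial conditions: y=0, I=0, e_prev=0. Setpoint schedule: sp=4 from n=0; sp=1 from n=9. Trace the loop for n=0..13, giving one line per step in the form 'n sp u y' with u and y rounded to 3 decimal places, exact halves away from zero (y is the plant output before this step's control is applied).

(exact arithmetic carried between steps; '≈' marks a value shown rounded to 6 d.p. or computed from one; I and e_prev carry over from the previous line; the table rounds u and y to 3 d.p., halves away from zero)
n=0: y=0, sp=4, e=sp−y=4; I=4, D=e−e_prev=4; u=3/4·4+1/4·4+0·4=4; next y=-4/5·0+3/4·4=3
n=1: y=3, sp=4, e=sp−y=1; I=5, D=e−e_prev=-3; u=3/4·1+1/4·5+0·(-3)=2; next y=-4/5·3+3/4·2=-0.9
n=2: y=-0.9, sp=4, e=sp−y=4.9; I=9.9, D=e−e_prev=3.9; u=3/4·4.9+1/4·9.9+0·3.9=6.15; next y=-4/5·(-0.9)+3/4·6.15=5.3325
n=3: y=5.3325, sp=4, e=sp−y=-1.3325; I=8.5675, D=e−e_prev=-6.2325; u=3/4·(-1.3325)+1/4·8.5675+0·(-6.2325)=1.1425; next y=-4/5·5.3325+3/4·1.1425=-3.409125
n=4: y=-3.409125, sp=4, e=sp−y=7.409125; I=15.976625, D=e−e_prev=8.741625; u=3/4·7.409125+1/4·15.976625+0·8.741625=9.551; next y=-4/5·(-3.409125)+3/4·9.551=9.89055
n=5: y=9.89055, sp=4, e=sp−y=-5.89055; I=10.086075, D=e−e_prev=-13.299675; u=3/4·(-5.89055)+1/4·10.086075+0·(-13.299675)≈-1.896394; next y=-4/5·9.89055+3/4·(-1.896394)≈-9.334735
n=6: y≈-9.334735, sp=4, e=sp−y≈13.334735; I≈23.420810, D=e−e_prev≈19.225285; u=3/4·13.334735+1/4·23.420810+0·19.225285≈15.856254; next y=-4/5·(-9.334735)+3/4·15.856254≈19.359979
n=7: y≈19.359979, sp=4, e=sp−y≈-15.359979; I≈8.060832, D=e−e_prev≈-28.694714; u=3/4·(-15.359979)+1/4·8.060832+0·(-28.694714)≈-9.504776; next y=-4/5·19.359979+3/4·(-9.504776)≈-22.616565
n=8: y≈-22.616565, sp=4, e=sp−y≈26.616565; I≈34.677397, D=e−e_prev≈41.976544; u=3/4·26.616565+1/4·34.677397+0·41.976544≈28.631773; next y=-4/5·(-22.616565)+3/4·28.631773≈39.567082
n=9: y≈39.567082, sp=1, e=sp−y≈-38.567082; I≈-3.889685, D=e−e_prev≈-65.183647; u=3/4·(-38.567082)+1/4·(-3.889685)+0·(-65.183647)≈-29.897733; next y=-4/5·39.567082+3/4·(-29.897733)≈-54.076965
n=10: y≈-54.076965, sp=1, e=sp−y≈55.076965; I≈51.187280, D=e−e_prev≈93.644047; u=3/4·55.076965+1/4·51.187280+0·93.644047≈54.104544; next y=-4/5·(-54.076965)+3/4·54.104544≈83.839980
n=11: y≈83.839980, sp=1, e=sp−y≈-82.839980; I≈-31.652700, D=e−e_prev≈-137.916945; u=3/4·(-82.839980)+1/4·(-31.652700)+0·(-137.916945)≈-70.043160; next y=-4/5·83.839980+3/4·(-70.043160)≈-119.604354
n=12: y≈-119.604354, sp=1, e=sp−y≈120.604354; I≈88.951654, D=e−e_prev≈203.444334; u=3/4·120.604354+1/4·88.951654+0·203.444334≈112.691179; next y=-4/5·(-119.604354)+3/4·112.691179≈180.201868
n=13: y≈180.201868, sp=1, e=sp−y≈-179.201868; I≈-90.250214, D=e−e_prev≈-299.806222; u=3/4·(-179.201868)+1/4·(-90.250214)+0·(-299.806222)≈-156.963954; next y=-4/5·180.201868+3/4·(-156.963954)≈-261.884460

0 4 4.000 0.000
1 4 2.000 3.000
2 4 6.150 -0.900
3 4 1.143 5.333
4 4 9.551 -3.409
5 4 -1.896 9.891
6 4 15.856 -9.335
7 4 -9.505 19.360
8 4 28.632 -22.617
9 1 -29.898 39.567
10 1 54.105 -54.077
11 1 -70.043 83.840
12 1 112.691 -119.604
13 1 -156.964 180.202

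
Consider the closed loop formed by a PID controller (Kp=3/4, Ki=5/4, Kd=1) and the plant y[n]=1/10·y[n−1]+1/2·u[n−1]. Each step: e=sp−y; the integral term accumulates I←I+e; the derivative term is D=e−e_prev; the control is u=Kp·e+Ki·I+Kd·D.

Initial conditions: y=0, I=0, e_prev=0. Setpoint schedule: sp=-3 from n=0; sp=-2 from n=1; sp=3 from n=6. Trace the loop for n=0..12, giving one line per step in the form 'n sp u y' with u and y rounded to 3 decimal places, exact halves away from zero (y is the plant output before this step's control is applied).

(exact arithmetic carried between steps; '≈' marks a value shown rounded to 6 d.p. or computed from one; I and e_prev carry over from the previous line; the table rounds u and y to 3 d.p., halves away from zero)
n=0: y=0, sp=-3, e=sp−y=-3; I=-3, D=e−e_prev=-3; u=3/4·(-3)+5/4·(-3)+1·(-3)=-9; next y=1/10·0+1/2·(-9)=-4.5
n=1: y=-4.5, sp=-2, e=sp−y=2.5; I=-0.5, D=e−e_prev=5.5; u=3/4·2.5+5/4·(-0.5)+1·5.5=6.75; next y=1/10·(-4.5)+1/2·6.75=2.925
n=2: y=2.925, sp=-2, e=sp−y=-4.925; I=-5.425, D=e−e_prev=-7.425; u=3/4·(-4.925)+5/4·(-5.425)+1·(-7.425)=-17.9; next y=1/10·2.925+1/2·(-17.9)=-8.6575
n=3: y=-8.6575, sp=-2, e=sp−y=6.6575; I=1.2325, D=e−e_prev=11.5825; u=3/4·6.6575+5/4·1.2325+1·11.5825=18.11625; next y=1/10·(-8.6575)+1/2·18.11625=8.192375
n=4: y=8.192375, sp=-2, e=sp−y=-10.192375; I=-8.959875, D=e−e_prev=-16.849875; u=3/4·(-10.192375)+5/4·(-8.959875)+1·(-16.849875)=-35.694; next y=1/10·8.192375+1/2·(-35.694)≈-17.027763
n=5: y≈-17.027763, sp=-2, e=sp−y≈15.027763; I≈6.067888, D=e−e_prev≈25.220138; u=3/4·15.027763+5/4·6.067888+1·25.220138≈44.075819; next y=1/10·(-17.027763)+1/2·44.075819≈20.335133
n=6: y≈20.335133, sp=3, e=sp−y≈-17.335133; I≈-11.267246, D=e−e_prev≈-32.362896; u=3/4·(-17.335133)+5/4·(-11.267246)+1·(-32.362896)≈-59.448303; next y=1/10·20.335133+1/2·(-59.448303)≈-27.690638
n=7: y≈-27.690638, sp=3, e=sp−y≈30.690638; I≈19.423392, D=e−e_prev≈48.025771; u=3/4·30.690638+5/4·19.423392+1·48.025771≈95.322990; next y=1/10·(-27.690638)+1/2·95.322990≈44.892431
n=8: y≈44.892431, sp=3, e=sp−y≈-41.892431; I≈-22.469039, D=e−e_prev≈-72.583069; u=3/4·(-41.892431)+5/4·(-22.469039)+1·(-72.583069)≈-132.088691; next y=1/10·44.892431+1/2·(-132.088691)≈-61.555102
n=9: y≈-61.555102, sp=3, e=sp−y≈64.555102; I≈42.086064, D=e−e_prev≈106.447534; u=3/4·64.555102+5/4·42.086064+1·106.447534≈207.471440; next y=1/10·(-61.555102)+1/2·207.471440≈97.580210
n=10: y≈97.580210, sp=3, e=sp−y≈-94.580210; I≈-52.494146, D=e−e_prev≈-159.135312; u=3/4·(-94.580210)+5/4·(-52.494146)+1·(-159.135312)≈-295.688152; next y=1/10·97.580210+1/2·(-295.688152)≈-138.086055
n=11: y≈-138.086055, sp=3, e=sp−y≈141.086055; I≈88.591909, D=e−e_prev≈235.666265; u=3/4·141.086055+5/4·88.591909+1·235.666265≈452.220692; next y=1/10·(-138.086055)+1/2·452.220692≈212.301741
n=12: y≈212.301741, sp=3, e=sp−y≈-209.301741; I≈-120.709832, D=e−e_prev≈-350.387796; u=3/4·(-209.301741)+5/4·(-120.709832)+1·(-350.387796)≈-658.251390; next y=1/10·212.301741+1/2·(-658.251390)≈-307.895521

0 -3 -9.000 0.000
1 -2 6.750 -4.500
2 -2 -17.900 2.925
3 -2 18.116 -8.658
4 -2 -35.694 8.192
5 -2 44.076 -17.028
6 3 -59.448 20.335
7 3 95.323 -27.691
8 3 -132.089 44.892
9 3 207.471 -61.555
10 3 -295.688 97.580
11 3 452.221 -138.086
12 3 -658.251 212.302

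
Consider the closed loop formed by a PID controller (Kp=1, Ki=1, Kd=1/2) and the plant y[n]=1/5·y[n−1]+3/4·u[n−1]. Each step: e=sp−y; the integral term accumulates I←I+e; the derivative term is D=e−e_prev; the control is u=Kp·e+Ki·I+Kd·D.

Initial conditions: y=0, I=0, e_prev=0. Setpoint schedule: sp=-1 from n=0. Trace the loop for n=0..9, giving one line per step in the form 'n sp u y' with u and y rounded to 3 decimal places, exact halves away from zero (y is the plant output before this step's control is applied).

0 -1 -2.500 0.000
1 -1 1.688 -1.875
2 -1 -5.289 0.891
3 -1 5.901 -3.789
4 -1 -12.292 3.668
5 -1 17.152 -8.485
6 -1 -30.570 11.167
7 -1 46.743 -20.694
8 -1 -78.525 30.918
9 -1 124.433 -52.710

(exact arithmetic carried between steps; '≈' marks a value shown rounded to 6 d.p. or computed from one; I and e_prev carry over from the previous line; the table rounds u and y to 3 d.p., halves away from zero)
n=0: y=0, sp=-1, e=sp−y=-1; I=-1, D=e−e_prev=-1; u=1·(-1)+1·(-1)+1/2·(-1)=-2.5; next y=1/5·0+3/4·(-2.5)=-1.875
n=1: y=-1.875, sp=-1, e=sp−y=0.875; I=-0.125, D=e−e_prev=1.875; u=1·0.875+1·(-0.125)+1/2·1.875=1.6875; next y=1/5·(-1.875)+3/4·1.6875=0.890625
n=2: y=0.890625, sp=-1, e=sp−y=-1.890625; I=-2.015625, D=e−e_prev=-2.765625; u=1·(-1.890625)+1·(-2.015625)+1/2·(-2.765625)≈-5.289063; next y=1/5·0.890625+3/4·(-5.289063)≈-3.788672
n=3: y≈-3.788672, sp=-1, e=sp−y≈2.788672; I≈0.773047, D=e−e_prev≈4.679297; u=1·2.788672+1·0.773047+1/2·4.679297≈5.901367; next y=1/5·(-3.788672)+3/4·5.901367≈3.668291
n=4: y≈3.668291, sp=-1, e=sp−y≈-4.668291; I≈-3.895244, D=e−e_prev≈-7.456963; u=1·(-4.668291)+1·(-3.895244)+1/2·(-7.456963)≈-12.292017; next y=1/5·3.668291+3/4·(-12.292017)≈-8.485354
n=5: y≈-8.485354, sp=-1, e=sp−y≈7.485354; I≈3.590110, D=e−e_prev≈12.153645; u=1·7.485354+1·3.590110+1/2·12.153645≈17.152287; next y=1/5·(-8.485354)+3/4·17.152287≈11.167144
n=6: y≈11.167144, sp=-1, e=sp−y≈-12.167144; I≈-8.577034, D=e−e_prev≈-19.652499; u=1·(-12.167144)+1·(-8.577034)+1/2·(-19.652499)≈-30.570428; next y=1/5·11.167144+3/4·(-30.570428)≈-20.694392
n=7: y≈-20.694392, sp=-1, e=sp−y≈19.694392; I≈11.117358, D=e−e_prev≈31.861537; u=1·19.694392+1·11.117358+1/2·31.861537≈46.742518; next y=1/5·(-20.694392)+3/4·46.742518≈30.918010
n=8: y≈30.918010, sp=-1, e=sp−y≈-31.918010; I≈-20.800652, D=e−e_prev≈-51.612402; u=1·(-31.918010)+1·(-20.800652)+1/2·(-51.612402)≈-78.524864; next y=1/5·30.918010+3/4·(-78.524864)≈-52.710046
n=9: y≈-52.710046, sp=-1, e=sp−y≈51.710046; I≈30.909393, D=e−e_prev≈83.628056; u=1·51.710046+1·30.909393+1/2·83.628056≈124.433467; next y=1/5·(-52.710046)+3/4·124.433467≈82.783091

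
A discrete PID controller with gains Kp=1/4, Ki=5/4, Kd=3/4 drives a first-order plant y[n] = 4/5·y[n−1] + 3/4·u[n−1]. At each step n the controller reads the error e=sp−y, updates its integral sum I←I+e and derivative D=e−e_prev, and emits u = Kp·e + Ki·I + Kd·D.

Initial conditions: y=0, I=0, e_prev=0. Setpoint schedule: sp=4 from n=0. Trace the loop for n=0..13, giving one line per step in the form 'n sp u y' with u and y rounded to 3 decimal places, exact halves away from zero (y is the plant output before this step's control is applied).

(exact arithmetic carried between steps; '≈' marks a value shown rounded to 6 d.p. or computed from one; I and e_prev carry over from the previous line; the table rounds u and y to 3 d.p., halves away from zero)
n=0: y=0, sp=4, e=sp−y=4; I=4, D=e−e_prev=4; u=1/4·4+5/4·4+3/4·4=9; next y=4/5·0+3/4·9=6.75
n=1: y=6.75, sp=4, e=sp−y=-2.75; I=1.25, D=e−e_prev=-6.75; u=1/4·(-2.75)+5/4·1.25+3/4·(-6.75)=-4.1875; next y=4/5·6.75+3/4·(-4.1875)=2.259375
n=2: y=2.259375, sp=4, e=sp−y=1.740625; I=2.990625, D=e−e_prev=4.490625; u=1/4·1.740625+5/4·2.990625+3/4·4.490625≈7.541406; next y=4/5·2.259375+3/4·7.541406≈7.463555
n=3: y≈7.463555, sp=4, e=sp−y≈-3.463555; I≈-0.472930, D=e−e_prev≈-5.204180; u=1/4·(-3.463555)+5/4·(-0.472930)+3/4·(-5.204180)≈-5.360186; next y=4/5·7.463555+3/4·(-5.360186)≈1.950705
n=4: y≈1.950705, sp=4, e=sp−y≈2.049295; I≈1.576366, D=e−e_prev≈5.512850; u=1/4·2.049295+5/4·1.576366+3/4·5.512850≈6.617419; next y=4/5·1.950705+3/4·6.617419≈6.523628
n=5: y≈6.523628, sp=4, e=sp−y≈-2.523628; I≈-0.947262, D=e−e_prev≈-4.572923; u=1/4·(-2.523628)+5/4·(-0.947262)+3/4·(-4.572923)≈-5.244677; next y=4/5·6.523628+3/4·(-5.244677)≈1.285395
n=6: y≈1.285395, sp=4, e=sp−y≈2.714605; I≈1.767343, D=e−e_prev≈5.238233; u=1/4·2.714605+5/4·1.767343+3/4·5.238233≈6.816505; next y=4/5·1.285395+3/4·6.816505≈6.140695
n=7: y≈6.140695, sp=4, e=sp−y≈-2.140695; I≈-0.373351, D=e−e_prev≈-4.855300; u=1/4·(-2.140695)+5/4·(-0.373351)+3/4·(-4.855300)≈-4.643338; next y=4/5·6.140695+3/4·(-4.643338)≈1.430052
n=8: y≈1.430052, sp=4, e=sp−y≈2.569948; I≈2.196596, D=e−e_prev≈4.710642; u=1/4·2.569948+5/4·2.196596+3/4·4.710642≈6.921214; next y=4/5·1.430052+3/4·6.921214≈6.334952
n=9: y≈6.334952, sp=4, e=sp−y≈-2.334952; I≈-0.138356, D=e−e_prev≈-4.904900; u=1/4·(-2.334952)+5/4·(-0.138356)+3/4·(-4.904900)≈-4.435358; next y=4/5·6.334952+3/4·(-4.435358)≈1.741443
n=10: y≈1.741443, sp=4, e=sp−y≈2.258557; I≈2.120201, D=e−e_prev≈4.593509; u=1/4·2.258557+5/4·2.120201+3/4·4.593509≈6.660022; next y=4/5·1.741443+3/4·6.660022≈6.388171
n=11: y≈6.388171, sp=4, e=sp−y≈-2.388171; I≈-0.267970, D=e−e_prev≈-4.646728; u=1/4·(-2.388171)+5/4·(-0.267970)+3/4·(-4.646728)≈-4.417052; next y=4/5·6.388171+3/4·(-4.417052)≈1.797748
n=12: y≈1.797748, sp=4, e=sp−y≈2.202252; I≈1.934281, D=e−e_prev≈4.590423; u=1/4·2.202252+5/4·1.934281+3/4·4.590423≈6.411232; next y=4/5·1.797748+3/4·6.411232≈6.246622
n=13: y≈6.246622, sp=4, e=sp−y≈-2.246622; I≈-0.312341, D=e−e_prev≈-4.448874; u=1/4·(-2.246622)+5/4·(-0.312341)+3/4·(-4.448874)≈-4.288738; next y=4/5·6.246622+3/4·(-4.288738)≈1.780745

0 4 9.000 0.000
1 4 -4.188 6.750
2 4 7.541 2.259
3 4 -5.360 7.464
4 4 6.617 1.951
5 4 -5.245 6.524
6 4 6.817 1.285
7 4 -4.643 6.141
8 4 6.921 1.430
9 4 -4.435 6.335
10 4 6.660 1.741
11 4 -4.417 6.388
12 4 6.411 1.798
13 4 -4.289 6.247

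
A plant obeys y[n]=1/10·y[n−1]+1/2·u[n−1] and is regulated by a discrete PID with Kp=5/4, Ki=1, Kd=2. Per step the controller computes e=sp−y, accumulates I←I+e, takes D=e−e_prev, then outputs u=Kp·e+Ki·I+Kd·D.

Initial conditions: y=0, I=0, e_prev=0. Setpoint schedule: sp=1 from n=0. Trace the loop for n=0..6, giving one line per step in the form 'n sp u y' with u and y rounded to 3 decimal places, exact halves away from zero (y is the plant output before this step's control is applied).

0 1 4.250 0.000
1 1 -5.781 2.125
2 1 17.757 -2.678
3 1 -36.149 8.611
4 1 88.570 -17.213
5 1 -198.917 42.564
6 1 464.578 -95.202

(exact arithmetic carried between steps; '≈' marks a value shown rounded to 6 d.p. or computed from one; I and e_prev carry over from the previous line; the table rounds u and y to 3 d.p., halves away from zero)
n=0: y=0, sp=1, e=sp−y=1; I=1, D=e−e_prev=1; u=5/4·1+1·1+2·1=4.25; next y=1/10·0+1/2·4.25=2.125
n=1: y=2.125, sp=1, e=sp−y=-1.125; I=-0.125, D=e−e_prev=-2.125; u=5/4·(-1.125)+1·(-0.125)+2·(-2.125)=-5.78125; next y=1/10·2.125+1/2·(-5.78125)=-2.678125
n=2: y=-2.678125, sp=1, e=sp−y=3.678125; I=3.553125, D=e−e_prev=4.803125; u=5/4·3.678125+1·3.553125+2·4.803125≈17.757031; next y=1/10·(-2.678125)+1/2·17.757031≈8.610703
n=3: y≈8.610703, sp=1, e=sp−y≈-7.610703; I≈-4.057578, D=e−e_prev≈-11.288828; u=5/4·(-7.610703)+1·(-4.057578)+2·(-11.288828)≈-36.148613; next y=1/10·8.610703+1/2·(-36.148613)≈-17.213236
n=4: y≈-17.213236, sp=1, e=sp−y≈18.213236; I≈14.155658, D=e−e_prev≈25.823939; u=5/4·18.213236+1·14.155658+2·25.823939≈88.570083; next y=1/10·(-17.213236)+1/2·88.570083≈42.563718
n=5: y≈42.563718, sp=1, e=sp−y≈-41.563718; I≈-27.408059, D=e−e_prev≈-59.776954; u=5/4·(-41.563718)+1·(-27.408059)+2·(-59.776954)≈-198.916614; next y=1/10·42.563718+1/2·(-198.916614)≈-95.201935
n=6: y≈-95.201935, sp=1, e=sp−y≈96.201935; I≈68.793876, D=e−e_prev≈137.765653; u=5/4·96.201935+1·68.793876+2·137.765653≈464.577601; next y=1/10·(-95.201935)+1/2·464.577601≈222.768607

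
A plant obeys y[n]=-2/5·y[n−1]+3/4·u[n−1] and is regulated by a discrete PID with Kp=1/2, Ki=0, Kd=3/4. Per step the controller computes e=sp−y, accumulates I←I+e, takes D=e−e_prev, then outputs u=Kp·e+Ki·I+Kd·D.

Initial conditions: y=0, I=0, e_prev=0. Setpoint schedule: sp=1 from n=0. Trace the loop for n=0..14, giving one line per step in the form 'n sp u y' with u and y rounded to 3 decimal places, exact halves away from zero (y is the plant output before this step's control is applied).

(exact arithmetic carried between steps; '≈' marks a value shown rounded to 6 d.p. or computed from one; I and e_prev carry over from the previous line; the table rounds u and y to 3 d.p., halves away from zero)
n=0: y=0, sp=1, e=sp−y=1; I=1, D=e−e_prev=1; u=1/2·1+0·1+3/4·1=1.25; next y=-2/5·0+3/4·1.25=0.9375
n=1: y=0.9375, sp=1, e=sp−y=0.0625; I=1.0625, D=e−e_prev=-0.9375; u=1/2·0.0625+0·1.0625+3/4·(-0.9375)=-0.671875; next y=-2/5·0.9375+3/4·(-0.671875)≈-0.878906
n=2: y≈-0.878906, sp=1, e=sp−y≈1.878906; I≈2.941406, D=e−e_prev≈1.816406; u=1/2·1.878906+0·2.941406+3/4·1.816406≈2.301758; next y=-2/5·(-0.878906)+3/4·2.301758≈2.077881
n=3: y≈2.077881, sp=1, e=sp−y≈-1.077881; I≈1.863525, D=e−e_prev≈-2.956787; u=1/2·(-1.077881)+0·1.863525+3/4·(-2.956787)≈-2.756531; next y=-2/5·2.077881+3/4·(-2.756531)≈-2.898550
n=4: y≈-2.898550, sp=1, e=sp−y≈3.898550; I≈5.762076, D=e−e_prev≈4.976431; u=1/2·3.898550+0·5.762076+3/4·4.976431≈5.681599; next y=-2/5·(-2.898550)+3/4·5.681599≈5.420619
n=5: y≈5.420619, sp=1, e=sp−y≈-4.420619; I≈1.341457, D=e−e_prev≈-8.319170; u=1/2·(-4.420619)+0·1.341457+3/4·(-8.319170)≈-8.449687; next y=-2/5·5.420619+3/4·(-8.449687)≈-8.505513
n=6: y≈-8.505513, sp=1, e=sp−y≈9.505513; I≈10.846969, D=e−e_prev≈13.926132; u=1/2·9.505513+0·10.846969+3/4·13.926132≈15.197355; next y=-2/5·(-8.505513)+3/4·15.197355≈14.800222
n=7: y≈14.800222, sp=1, e=sp−y≈-13.800222; I≈-2.953252, D=e−e_prev≈-23.305734; u=1/2·(-13.800222)+0·(-2.953252)+3/4·(-23.305734)≈-24.379412; next y=-2/5·14.800222+3/4·(-24.379412)≈-24.204647
n=8: y≈-24.204647, sp=1, e=sp−y≈25.204647; I≈22.251395, D=e−e_prev≈39.004869; u=1/2·25.204647+0·22.251395+3/4·39.004869≈41.855975; next y=-2/5·(-24.204647)+3/4·41.855975≈41.073840
n=9: y≈41.073840, sp=1, e=sp−y≈-40.073840; I≈-17.822445, D=e−e_prev≈-65.278488; u=1/2·(-40.073840)+0·(-17.822445)+3/4·(-65.278488)≈-68.995786; next y=-2/5·41.073840+3/4·(-68.995786)≈-68.176376
n=10: y≈-68.176376, sp=1, e=sp−y≈69.176376; I≈51.353930, D=e−e_prev≈109.250216; u=1/2·69.176376+0·51.353930+3/4·109.250216≈116.525850; next y=-2/5·(-68.176376)+3/4·116.525850≈114.664937
n=11: y≈114.664937, sp=1, e=sp−y≈-113.664937; I≈-62.311007, D=e−e_prev≈-182.841313; u=1/2·(-113.664937)+0·(-62.311007)+3/4·(-182.841313)≈-193.963454; next y=-2/5·114.664937+3/4·(-193.963454)≈-191.338565
n=12: y≈-191.338565, sp=1, e=sp−y≈192.338565; I≈130.027558, D=e−e_prev≈306.003503; u=1/2·192.338565+0·130.027558+3/4·306.003503≈325.671910; next y=-2/5·(-191.338565)+3/4·325.671910≈320.789358
n=13: y≈320.789358, sp=1, e=sp−y≈-319.789358; I≈-189.761800, D=e−e_prev≈-512.127923; u=1/2·(-319.789358)+0·(-189.761800)+3/4·(-512.127923)≈-543.990622; next y=-2/5·320.789358+3/4·(-543.990622)≈-536.308710
n=14: y≈-536.308710, sp=1, e=sp−y≈537.308710; I≈347.546909, D=e−e_prev≈857.098068; u=1/2·537.308710+0·347.546909+3/4·857.098068≈911.477906; next y=-2/5·(-536.308710)+3/4·911.477906≈898.131913

0 1 1.250 0.000
1 1 -0.672 0.938
2 1 2.302 -0.879
3 1 -2.757 2.078
4 1 5.682 -2.899
5 1 -8.450 5.421
6 1 15.197 -8.506
7 1 -24.379 14.800
8 1 41.856 -24.205
9 1 -68.996 41.074
10 1 116.526 -68.176
11 1 -193.963 114.665
12 1 325.672 -191.339
13 1 -543.991 320.789
14 1 911.478 -536.309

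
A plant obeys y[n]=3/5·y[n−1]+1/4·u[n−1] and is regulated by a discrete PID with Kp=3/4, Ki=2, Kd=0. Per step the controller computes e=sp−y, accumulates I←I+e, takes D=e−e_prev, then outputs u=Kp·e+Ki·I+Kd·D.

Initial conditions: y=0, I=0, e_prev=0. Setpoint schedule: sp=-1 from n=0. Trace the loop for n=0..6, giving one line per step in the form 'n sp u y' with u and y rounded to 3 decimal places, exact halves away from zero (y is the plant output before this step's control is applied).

(exact arithmetic carried between steps; '≈' marks a value shown rounded to 6 d.p. or computed from one; I and e_prev carry over from the previous line; the table rounds u and y to 3 d.p., halves away from zero)
n=0: y=0, sp=-1, e=sp−y=-1; I=-1, D=e−e_prev=-1; u=3/4·(-1)+2·(-1)+0·(-1)=-2.75; next y=3/5·0+1/4·(-2.75)=-0.6875
n=1: y=-0.6875, sp=-1, e=sp−y=-0.3125; I=-1.3125, D=e−e_prev=0.6875; u=3/4·(-0.3125)+2·(-1.3125)+0·0.6875=-2.859375; next y=3/5·(-0.6875)+1/4·(-2.859375)≈-1.127344
n=2: y≈-1.127344, sp=-1, e=sp−y≈0.127344; I≈-1.185156, D=e−e_prev≈0.439844; u=3/4·0.127344+2·(-1.185156)+0·0.439844≈-2.274805; next y=3/5·(-1.127344)+1/4·(-2.274805)≈-1.245107
n=3: y≈-1.245107, sp=-1, e=sp−y≈0.245107; I≈-0.940049, D=e−e_prev≈0.117764; u=3/4·0.245107+2·(-0.940049)+0·0.117764≈-1.696267; next y=3/5·(-1.245107)+1/4·(-1.696267)≈-1.171131
n=4: y≈-1.171131, sp=-1, e=sp−y≈0.171131; I≈-0.768918, D=e−e_prev≈-0.073976; u=3/4·0.171131+2·(-0.768918)+0·(-0.073976)≈-1.409487; next y=3/5·(-1.171131)+1/4·(-1.409487)≈-1.055050
n=5: y≈-1.055050, sp=-1, e=sp−y≈0.055050; I≈-0.713867, D=e−e_prev≈-0.116081; u=3/4·0.055050+2·(-0.713867)+0·(-0.116081)≈-1.386447; next y=3/5·(-1.055050)+1/4·(-1.386447)≈-0.979642
n=6: y≈-0.979642, sp=-1, e=sp−y≈-0.020358; I≈-0.734225, D=e−e_prev≈-0.075409; u=3/4·(-0.020358)+2·(-0.734225)+0·(-0.075409)≈-1.483719; next y=3/5·(-0.979642)+1/4·(-1.483719)≈-0.958715

0 -1 -2.750 0.000
1 -1 -2.859 -0.688
2 -1 -2.275 -1.127
3 -1 -1.696 -1.245
4 -1 -1.409 -1.171
5 -1 -1.386 -1.055
6 -1 -1.484 -0.980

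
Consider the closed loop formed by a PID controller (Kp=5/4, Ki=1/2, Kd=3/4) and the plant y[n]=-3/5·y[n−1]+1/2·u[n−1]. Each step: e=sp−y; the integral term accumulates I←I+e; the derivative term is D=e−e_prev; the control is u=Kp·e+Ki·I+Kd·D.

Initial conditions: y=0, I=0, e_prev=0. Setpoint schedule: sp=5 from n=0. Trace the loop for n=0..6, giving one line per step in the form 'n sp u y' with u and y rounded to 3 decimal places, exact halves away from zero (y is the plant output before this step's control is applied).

0 5 12.500 0.000
1 5 -4.375 6.250
2 5 30.156 -5.938
3 5 -34.961 18.641
4 5 94.916 -28.665
5 5 -157.035 64.657
6 5 338.049 -117.312

(exact arithmetic carried between steps; '≈' marks a value shown rounded to 6 d.p. or computed from one; I and e_prev carry over from the previous line; the table rounds u and y to 3 d.p., halves away from zero)
n=0: y=0, sp=5, e=sp−y=5; I=5, D=e−e_prev=5; u=5/4·5+1/2·5+3/4·5=12.5; next y=-3/5·0+1/2·12.5=6.25
n=1: y=6.25, sp=5, e=sp−y=-1.25; I=3.75, D=e−e_prev=-6.25; u=5/4·(-1.25)+1/2·3.75+3/4·(-6.25)=-4.375; next y=-3/5·6.25+1/2·(-4.375)=-5.9375
n=2: y=-5.9375, sp=5, e=sp−y=10.9375; I=14.6875, D=e−e_prev=12.1875; u=5/4·10.9375+1/2·14.6875+3/4·12.1875=30.15625; next y=-3/5·(-5.9375)+1/2·30.15625=18.640625
n=3: y=18.640625, sp=5, e=sp−y=-13.640625; I=1.046875, D=e−e_prev=-24.578125; u=5/4·(-13.640625)+1/2·1.046875+3/4·(-24.578125)≈-34.960938; next y=-3/5·18.640625+1/2·(-34.960938)≈-28.664844
n=4: y≈-28.664844, sp=5, e=sp−y≈33.664844; I≈34.711719, D=e−e_prev≈47.305469; u=5/4·33.664844+1/2·34.711719+3/4·47.305469≈94.916016; next y=-3/5·(-28.664844)+1/2·94.916016≈64.656914
n=5: y≈64.656914, sp=5, e=sp−y≈-59.656914; I≈-24.945195, D=e−e_prev≈-93.321758; u=5/4·(-59.656914)+1/2·(-24.945195)+3/4·(-93.321758)≈-157.035059; next y=-3/5·64.656914+1/2·(-157.035059)≈-117.311678
n=6: y≈-117.311678, sp=5, e=sp−y≈122.311678; I≈97.366482, D=e−e_prev≈181.968592; u=5/4·122.311678+1/2·97.366482+3/4·181.968592≈338.049282; next y=-3/5·(-117.311678)+1/2·338.049282≈239.411648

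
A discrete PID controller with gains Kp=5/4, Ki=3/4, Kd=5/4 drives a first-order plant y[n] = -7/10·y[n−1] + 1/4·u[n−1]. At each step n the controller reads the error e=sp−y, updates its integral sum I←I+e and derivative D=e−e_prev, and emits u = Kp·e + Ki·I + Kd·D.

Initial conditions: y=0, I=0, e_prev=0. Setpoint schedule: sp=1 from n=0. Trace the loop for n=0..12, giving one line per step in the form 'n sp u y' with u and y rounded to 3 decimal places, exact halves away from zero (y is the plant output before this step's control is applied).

0 1 3.250 0.000
1 1 0.109 0.813
2 1 5.666 -0.541
3 1 -2.465 1.795
4 1 11.782 -1.873
5 1 -10.571 4.257
6 1 26.756 -5.622
7 1 -33.429 10.625
8 1 65.524 -15.794
9 1 -95.407 27.437
10 1 167.912 -43.058
11 1 -261.485 72.118
12 1 440.057 -115.854

(exact arithmetic carried between steps; '≈' marks a value shown rounded to 6 d.p. or computed from one; I and e_prev carry over from the previous line; the table rounds u and y to 3 d.p., halves away from zero)
n=0: y=0, sp=1, e=sp−y=1; I=1, D=e−e_prev=1; u=5/4·1+3/4·1+5/4·1=3.25; next y=-7/10·0+1/4·3.25=0.8125
n=1: y=0.8125, sp=1, e=sp−y=0.1875; I=1.1875, D=e−e_prev=-0.8125; u=5/4·0.1875+3/4·1.1875+5/4·(-0.8125)=0.109375; next y=-7/10·0.8125+1/4·0.109375≈-0.541406
n=2: y≈-0.541406, sp=1, e=sp−y≈1.541406; I≈2.728906, D=e−e_prev≈1.353906; u=5/4·1.541406+3/4·2.728906+5/4·1.353906≈5.665820; next y=-7/10·(-0.541406)+1/4·5.665820≈1.795439
n=3: y≈1.795439, sp=1, e=sp−y≈-0.795439; I≈1.933467, D=e−e_prev≈-2.336846; u=5/4·(-0.795439)+3/4·1.933467+5/4·(-2.336846)≈-2.465256; next y=-7/10·1.795439+1/4·(-2.465256)≈-1.873122
n=4: y≈-1.873122, sp=1, e=sp−y≈2.873122; I≈4.806589, D=e−e_prev≈3.668561; u=5/4·2.873122+3/4·4.806589+5/4·3.668561≈11.782045; next y=-7/10·(-1.873122)+1/4·11.782045≈4.256696
n=5: y≈4.256696, sp=1, e=sp−y≈-3.256696; I≈1.549892, D=e−e_prev≈-6.129818; u=5/4·(-3.256696)+3/4·1.549892+5/4·(-6.129818)≈-10.570724; next y=-7/10·4.256696+1/4·(-10.570724)≈-5.622369
n=6: y≈-5.622369, sp=1, e=sp−y≈6.622369; I≈8.172261, D=e−e_prev≈9.879065; u=5/4·6.622369+3/4·8.172261+5/4·9.879065≈26.755987; next y=-7/10·(-5.622369)+1/4·26.755987≈10.624655
n=7: y≈10.624655, sp=1, e=sp−y≈-9.624655; I≈-1.452394, D=e−e_prev≈-16.247023; u=5/4·(-9.624655)+3/4·(-1.452394)+5/4·(-16.247023)≈-33.428893; next y=-7/10·10.624655+1/4·(-33.428893)≈-15.794482
n=8: y≈-15.794482, sp=1, e=sp−y≈16.794482; I≈15.342088, D=e−e_prev≈26.419137; u=5/4·16.794482+3/4·15.342088+5/4·26.419137≈65.523588; next y=-7/10·(-15.794482)+1/4·65.523588≈27.437034
n=9: y≈27.437034, sp=1, e=sp−y≈-26.437034; I≈-11.094947, D=e−e_prev≈-43.231516; u=5/4·(-26.437034)+3/4·(-11.094947)+5/4·(-43.231516)≈-95.406898; next y=-7/10·27.437034+1/4·(-95.406898)≈-43.057649
n=10: y≈-43.057649, sp=1, e=sp−y≈44.057649; I≈32.962702, D=e−e_prev≈70.494683; u=5/4·44.057649+3/4·32.962702+5/4·70.494683≈167.912440; next y=-7/10·(-43.057649)+1/4·167.912440≈72.118464
n=11: y≈72.118464, sp=1, e=sp−y≈-71.118464; I≈-38.155762, D=e−e_prev≈-115.176113; u=5/4·(-71.118464)+3/4·(-38.155762)+5/4·(-115.176113)≈-261.485043; next y=-7/10·72.118464+1/4·(-261.485043)≈-115.854186
n=12: y≈-115.854186, sp=1, e=sp−y≈116.854186; I≈78.698423, D=e−e_prev≈187.972650; u=5/4·116.854186+3/4·78.698423+5/4·187.972650≈440.057361; next y=-7/10·(-115.854186)+1/4·440.057361≈191.112270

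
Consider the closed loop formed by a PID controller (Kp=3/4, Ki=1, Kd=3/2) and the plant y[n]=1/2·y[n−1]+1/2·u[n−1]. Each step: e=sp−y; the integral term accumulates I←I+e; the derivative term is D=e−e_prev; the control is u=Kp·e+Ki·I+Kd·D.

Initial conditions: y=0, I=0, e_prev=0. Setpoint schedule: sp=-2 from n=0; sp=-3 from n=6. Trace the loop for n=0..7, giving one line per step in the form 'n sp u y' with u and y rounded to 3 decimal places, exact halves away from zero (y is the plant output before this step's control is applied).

0 -2 -6.500 0.000
1 -2 5.063 -3.250
2 -2 -12.070 0.906
3 -2 12.345 -5.582
4 -2 -22.937 3.381
5 -2 27.894 -9.778
6 -3 -48.533 9.058
7 -3 62.748 -19.738

(exact arithmetic carried between steps; '≈' marks a value shown rounded to 6 d.p. or computed from one; I and e_prev carry over from the previous line; the table rounds u and y to 3 d.p., halves away from zero)
n=0: y=0, sp=-2, e=sp−y=-2; I=-2, D=e−e_prev=-2; u=3/4·(-2)+1·(-2)+3/2·(-2)=-6.5; next y=1/2·0+1/2·(-6.5)=-3.25
n=1: y=-3.25, sp=-2, e=sp−y=1.25; I=-0.75, D=e−e_prev=3.25; u=3/4·1.25+1·(-0.75)+3/2·3.25=5.0625; next y=1/2·(-3.25)+1/2·5.0625=0.90625
n=2: y=0.90625, sp=-2, e=sp−y=-2.90625; I=-3.65625, D=e−e_prev=-4.15625; u=3/4·(-2.90625)+1·(-3.65625)+3/2·(-4.15625)≈-12.070313; next y=1/2·0.90625+1/2·(-12.070313)≈-5.582031
n=3: y≈-5.582031, sp=-2, e=sp−y≈3.582031; I≈-0.074219, D=e−e_prev≈6.488281; u=3/4·3.582031+1·(-0.074219)+3/2·6.488281≈12.344727; next y=1/2·(-5.582031)+1/2·12.344727≈3.381348
n=4: y≈3.381348, sp=-2, e=sp−y≈-5.381348; I≈-5.455566, D=e−e_prev≈-8.963379; u=3/4·(-5.381348)+1·(-5.455566)+3/2·(-8.963379)≈-22.936646; next y=1/2·3.381348+1/2·(-22.936646)≈-9.777649
n=5: y≈-9.777649, sp=-2, e=sp−y≈7.777649; I≈2.322083, D=e−e_prev≈13.158997; u=3/4·7.777649+1·2.322083+3/2·13.158997≈27.893814; next y=1/2·(-9.777649)+1/2·27.893814≈9.058083
n=6: y≈9.058083, sp=-3, e=sp−y≈-12.058083; I≈-9.736000, D=e−e_prev≈-19.835732; u=3/4·(-12.058083)+1·(-9.736000)+3/2·(-19.835732)≈-48.533159; next y=1/2·9.058083+1/2·(-48.533159)≈-19.737538
n=7: y≈-19.737538, sp=-3, e=sp−y≈16.737538; I≈7.001538, D=e−e_prev≈28.795621; u=3/4·16.737538+1·7.001538+3/2·28.795621≈62.748123; next y=1/2·(-19.737538)+1/2·62.748123≈21.505293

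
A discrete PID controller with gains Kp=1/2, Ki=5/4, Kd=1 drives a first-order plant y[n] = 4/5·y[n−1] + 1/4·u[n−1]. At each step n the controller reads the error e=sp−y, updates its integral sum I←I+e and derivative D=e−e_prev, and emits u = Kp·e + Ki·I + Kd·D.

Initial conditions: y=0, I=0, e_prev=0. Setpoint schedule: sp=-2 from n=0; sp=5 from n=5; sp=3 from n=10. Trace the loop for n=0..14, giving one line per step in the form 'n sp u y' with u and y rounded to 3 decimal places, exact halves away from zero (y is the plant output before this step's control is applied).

(exact arithmetic carried between steps; '≈' marks a value shown rounded to 6 d.p. or computed from one; I and e_prev carry over from the previous line; the table rounds u and y to 3 d.p., halves away from zero)
n=0: y=0, sp=-2, e=sp−y=-2; I=-2, D=e−e_prev=-2; u=1/2·(-2)+5/4·(-2)+1·(-2)=-5.5; next y=4/5·0+1/4·(-5.5)=-1.375
n=1: y=-1.375, sp=-2, e=sp−y=-0.625; I=-2.625, D=e−e_prev=1.375; u=1/2·(-0.625)+5/4·(-2.625)+1·1.375=-2.21875; next y=4/5·(-1.375)+1/4·(-2.21875)≈-1.654688
n=2: y≈-1.654688, sp=-2, e=sp−y≈-0.345313; I≈-2.970313, D=e−e_prev≈0.279688; u=1/2·(-0.345313)+5/4·(-2.970313)+1·0.279688≈-3.605859; next y=4/5·(-1.654688)+1/4·(-3.605859)≈-2.225215
n=3: y≈-2.225215, sp=-2, e=sp−y≈0.225215; I≈-2.745098, D=e−e_prev≈0.570527; u=1/2·0.225215+5/4·(-2.745098)+1·0.570527≈-2.748237; next y=4/5·(-2.225215)+1/4·(-2.748237)≈-2.467231
n=4: y≈-2.467231, sp=-2, e=sp−y≈0.467231; I≈-2.277866, D=e−e_prev≈0.242016; u=1/2·0.467231+5/4·(-2.277866)+1·0.242016≈-2.371701; next y=4/5·(-2.467231)+1/4·(-2.371701)≈-2.566710
n=5: y≈-2.566710, sp=5, e=sp−y≈7.566710; I≈5.288844, D=e−e_prev≈7.099479; u=1/2·7.566710+5/4·5.288844+1·7.099479≈17.493889; next y=4/5·(-2.566710)+1/4·17.493889≈2.320104
n=6: y≈2.320104, sp=5, e=sp−y≈2.679896; I≈7.968740, D=e−e_prev≈-4.886814; u=1/2·2.679896+5/4·7.968740+1·(-4.886814)≈6.414058; next y=4/5·2.320104+1/4·6.414058≈3.459598
n=7: y≈3.459598, sp=5, e=sp−y≈1.540402; I≈9.509142, D=e−e_prev≈-1.139494; u=1/2·1.540402+5/4·9.509142+1·(-1.139494)≈11.517135; next y=4/5·3.459598+1/4·11.517135≈5.646962
n=8: y≈5.646962, sp=5, e=sp−y≈-0.646962; I≈8.862180, D=e−e_prev≈-2.187364; u=1/2·(-0.646962)+5/4·8.862180+1·(-2.187364)≈8.566880; next y=4/5·5.646962+1/4·8.566880≈6.659290
n=9: y≈6.659290, sp=5, e=sp−y≈-1.659290; I≈7.202890, D=e−e_prev≈-1.012328; u=1/2·(-1.659290)+5/4·7.202890+1·(-1.012328)≈7.161641; next y=4/5·6.659290+1/4·7.161641≈7.117842
n=10: y≈7.117842, sp=3, e=sp−y≈-4.117842; I≈3.085049, D=e−e_prev≈-2.458552; u=1/2·(-4.117842)+5/4·3.085049+1·(-2.458552)≈-0.661162; next y=4/5·7.117842+1/4·(-0.661162)≈5.528983
n=11: y≈5.528983, sp=3, e=sp−y≈-2.528983; I≈0.556066, D=e−e_prev≈1.588859; u=1/2·(-2.528983)+5/4·0.556066+1·1.588859≈1.019450; next y=4/5·5.528983+1/4·1.019450≈4.678049
n=12: y≈4.678049, sp=3, e=sp−y≈-1.678049; I≈-1.121983, D=e−e_prev≈0.850934; u=1/2·(-1.678049)+5/4·(-1.121983)+1·0.850934≈-1.390569; next y=4/5·4.678049+1/4·(-1.390569)≈3.394797
n=13: y≈3.394797, sp=3, e=sp−y≈-0.394797; I≈-1.516780, D=e−e_prev≈1.283252; u=1/2·(-0.394797)+5/4·(-1.516780)+1·1.283252≈-0.810121; next y=4/5·3.394797+1/4·(-0.810121)≈2.513307
n=14: y≈2.513307, sp=3, e=sp−y≈0.486693; I≈-1.030087, D=e−e_prev≈0.881490; u=1/2·0.486693+5/4·(-1.030087)+1·0.881490≈-0.162773; next y=4/5·2.513307+1/4·(-0.162773)≈1.969953

0 -2 -5.500 0.000
1 -2 -2.219 -1.375
2 -2 -3.606 -1.655
3 -2 -2.748 -2.225
4 -2 -2.372 -2.467
5 5 17.494 -2.567
6 5 6.414 2.320
7 5 11.517 3.460
8 5 8.567 5.647
9 5 7.162 6.659
10 3 -0.661 7.118
11 3 1.019 5.529
12 3 -1.391 4.678
13 3 -0.810 3.395
14 3 -0.163 2.513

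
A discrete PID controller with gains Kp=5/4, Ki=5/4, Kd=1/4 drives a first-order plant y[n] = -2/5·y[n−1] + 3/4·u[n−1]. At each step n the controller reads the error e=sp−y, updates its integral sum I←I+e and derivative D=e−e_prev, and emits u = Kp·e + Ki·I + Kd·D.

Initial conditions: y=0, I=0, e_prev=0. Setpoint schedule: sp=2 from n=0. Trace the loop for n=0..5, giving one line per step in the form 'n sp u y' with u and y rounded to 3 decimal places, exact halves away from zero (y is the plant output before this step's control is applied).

(exact arithmetic carried between steps; '≈' marks a value shown rounded to 6 d.p. or computed from one; I and e_prev carry over from the previous line; the table rounds u and y to 3 d.p., halves away from zero)
n=0: y=0, sp=2, e=sp−y=2; I=2, D=e−e_prev=2; u=5/4·2+5/4·2+1/4·2=5.5; next y=-2/5·0+3/4·5.5=4.125
n=1: y=4.125, sp=2, e=sp−y=-2.125; I=-0.125, D=e−e_prev=-4.125; u=5/4·(-2.125)+5/4·(-0.125)+1/4·(-4.125)=-3.84375; next y=-2/5·4.125+3/4·(-3.84375)≈-4.532813
n=2: y≈-4.532813, sp=2, e=sp−y≈6.532813; I≈6.407813, D=e−e_prev≈8.657813; u=5/4·6.532813+5/4·6.407813+1/4·8.657813≈18.340234; next y=-2/5·(-4.532813)+3/4·18.340234≈15.568301
n=3: y≈15.568301, sp=2, e=sp−y≈-13.568301; I≈-7.160488, D=e−e_prev≈-20.101113; u=5/4·(-13.568301)+5/4·(-7.160488)+1/4·(-20.101113)≈-30.936265; next y=-2/5·15.568301+3/4·(-30.936265)≈-29.429519
n=4: y≈-29.429519, sp=2, e=sp−y≈31.429519; I≈24.269031, D=e−e_prev≈44.997820; u=5/4·31.429519+5/4·24.269031+1/4·44.997820≈80.872642; next y=-2/5·(-29.429519)+3/4·80.872642≈72.426289
n=5: y≈72.426289, sp=2, e=sp−y≈-70.426289; I≈-46.157258, D=e−e_prev≈-101.855807; u=5/4·(-70.426289)+5/4·(-46.157258)+1/4·(-101.855807)≈-171.193385; next y=-2/5·72.426289+3/4·(-171.193385)≈-157.365555

0 2 5.500 0.000
1 2 -3.844 4.125
2 2 18.340 -4.533
3 2 -30.936 15.568
4 2 80.873 -29.430
5 2 -171.193 72.426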